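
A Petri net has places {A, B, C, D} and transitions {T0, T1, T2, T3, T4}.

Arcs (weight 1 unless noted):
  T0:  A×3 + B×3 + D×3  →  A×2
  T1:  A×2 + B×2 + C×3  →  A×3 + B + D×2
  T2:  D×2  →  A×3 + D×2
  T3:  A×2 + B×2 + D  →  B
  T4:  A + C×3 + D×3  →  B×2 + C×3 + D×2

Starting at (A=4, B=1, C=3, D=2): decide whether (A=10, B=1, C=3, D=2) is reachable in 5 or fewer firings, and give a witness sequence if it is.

step 1: fire T2:  (A=4, B=1, C=3, D=2) → (A=7, B=1, C=3, D=2)
step 2: fire T2:  (A=7, B=1, C=3, D=2) → (A=10, B=1, C=3, D=2)

YES — reachable via ⟨T2, T2⟩ (2 firings)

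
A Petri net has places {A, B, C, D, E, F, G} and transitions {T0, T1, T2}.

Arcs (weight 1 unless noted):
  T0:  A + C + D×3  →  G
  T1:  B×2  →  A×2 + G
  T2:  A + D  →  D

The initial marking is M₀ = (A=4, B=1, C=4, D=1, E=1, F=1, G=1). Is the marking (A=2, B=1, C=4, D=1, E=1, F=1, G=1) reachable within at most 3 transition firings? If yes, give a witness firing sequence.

YES — reachable via ⟨T2, T2⟩ (2 firings)

step 1: fire T2:  (A=4, B=1, C=4, D=1, E=1, F=1, G=1) → (A=3, B=1, C=4, D=1, E=1, F=1, G=1)
step 2: fire T2:  (A=3, B=1, C=4, D=1, E=1, F=1, G=1) → (A=2, B=1, C=4, D=1, E=1, F=1, G=1)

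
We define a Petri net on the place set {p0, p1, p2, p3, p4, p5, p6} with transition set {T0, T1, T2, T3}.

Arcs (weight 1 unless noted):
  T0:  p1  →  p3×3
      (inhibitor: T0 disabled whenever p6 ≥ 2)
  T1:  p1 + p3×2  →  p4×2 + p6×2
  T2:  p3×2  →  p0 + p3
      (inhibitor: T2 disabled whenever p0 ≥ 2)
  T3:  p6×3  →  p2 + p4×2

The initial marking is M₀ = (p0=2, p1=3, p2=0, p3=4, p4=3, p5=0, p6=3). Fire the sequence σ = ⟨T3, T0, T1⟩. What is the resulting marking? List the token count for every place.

step 1: fire T3:  (p0=2, p1=3, p2=0, p3=4, p4=3, p5=0, p6=3) → (p0=2, p1=3, p2=1, p3=4, p4=5, p5=0, p6=0)
step 2: fire T0:  (p0=2, p1=3, p2=1, p3=4, p4=5, p5=0, p6=0) → (p0=2, p1=2, p2=1, p3=7, p4=5, p5=0, p6=0)
step 3: fire T1:  (p0=2, p1=2, p2=1, p3=7, p4=5, p5=0, p6=0) → (p0=2, p1=1, p2=1, p3=5, p4=7, p5=0, p6=2)

(p0=2, p1=1, p2=1, p3=5, p4=7, p5=0, p6=2)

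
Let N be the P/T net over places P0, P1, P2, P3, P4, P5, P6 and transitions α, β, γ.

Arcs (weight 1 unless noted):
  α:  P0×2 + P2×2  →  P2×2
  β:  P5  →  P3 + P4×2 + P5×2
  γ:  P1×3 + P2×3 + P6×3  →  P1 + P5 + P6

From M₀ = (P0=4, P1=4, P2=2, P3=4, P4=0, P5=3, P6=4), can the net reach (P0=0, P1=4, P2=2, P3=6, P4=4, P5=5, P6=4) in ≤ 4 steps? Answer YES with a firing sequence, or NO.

YES — reachable via ⟨α, α, β, β⟩ (4 firings)

step 1: fire α:  (P0=4, P1=4, P2=2, P3=4, P4=0, P5=3, P6=4) → (P0=2, P1=4, P2=2, P3=4, P4=0, P5=3, P6=4)
step 2: fire α:  (P0=2, P1=4, P2=2, P3=4, P4=0, P5=3, P6=4) → (P0=0, P1=4, P2=2, P3=4, P4=0, P5=3, P6=4)
step 3: fire β:  (P0=0, P1=4, P2=2, P3=4, P4=0, P5=3, P6=4) → (P0=0, P1=4, P2=2, P3=5, P4=2, P5=4, P6=4)
step 4: fire β:  (P0=0, P1=4, P2=2, P3=5, P4=2, P5=4, P6=4) → (P0=0, P1=4, P2=2, P3=6, P4=4, P5=5, P6=4)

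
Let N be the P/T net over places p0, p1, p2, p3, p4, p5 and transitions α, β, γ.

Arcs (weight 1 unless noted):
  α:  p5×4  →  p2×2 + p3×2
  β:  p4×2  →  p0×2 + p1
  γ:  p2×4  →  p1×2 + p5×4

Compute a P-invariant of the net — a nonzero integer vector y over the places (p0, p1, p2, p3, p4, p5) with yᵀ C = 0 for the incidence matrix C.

Incidence matrix C (rows=places, cols=transitions):
        α    β    γ
   p0   0    2    0
   p1   0    1    2
   p2   2    0   -4
   p3   2    0    0
   p4   0   -2    0
   p5  -4    0    4

Candidate y = [1, -2, -1, 1, 0, 0]; check y·C column-wise:
  col α: 1·0 + -2·0 + -1·2 + 1·2 + 0·-4 = 0
  col β: 1·2 + -2·1 + -1·0 + 1·0 + 0·-2 = 0
  col γ: 1·0 + -2·2 + -1·-4 + 1·0 + 0·4 = 0

y = (p0:1, p1:-2, p2:-1, p3:1, p4:0, p5:0)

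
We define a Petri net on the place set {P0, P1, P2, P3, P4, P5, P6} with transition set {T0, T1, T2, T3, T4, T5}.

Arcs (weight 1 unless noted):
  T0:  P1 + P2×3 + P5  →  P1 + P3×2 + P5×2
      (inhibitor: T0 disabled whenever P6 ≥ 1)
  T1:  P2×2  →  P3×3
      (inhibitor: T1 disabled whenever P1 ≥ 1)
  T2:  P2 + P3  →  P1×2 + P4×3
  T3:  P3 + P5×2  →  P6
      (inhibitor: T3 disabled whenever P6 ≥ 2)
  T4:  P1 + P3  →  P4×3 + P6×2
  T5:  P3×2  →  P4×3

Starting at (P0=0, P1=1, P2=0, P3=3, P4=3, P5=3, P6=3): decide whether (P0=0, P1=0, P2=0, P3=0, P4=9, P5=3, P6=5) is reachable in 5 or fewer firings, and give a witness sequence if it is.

YES — reachable via ⟨T4, T5⟩ (2 firings)

step 1: fire T4:  (P0=0, P1=1, P2=0, P3=3, P4=3, P5=3, P6=3) → (P0=0, P1=0, P2=0, P3=2, P4=6, P5=3, P6=5)
step 2: fire T5:  (P0=0, P1=0, P2=0, P3=2, P4=6, P5=3, P6=5) → (P0=0, P1=0, P2=0, P3=0, P4=9, P5=3, P6=5)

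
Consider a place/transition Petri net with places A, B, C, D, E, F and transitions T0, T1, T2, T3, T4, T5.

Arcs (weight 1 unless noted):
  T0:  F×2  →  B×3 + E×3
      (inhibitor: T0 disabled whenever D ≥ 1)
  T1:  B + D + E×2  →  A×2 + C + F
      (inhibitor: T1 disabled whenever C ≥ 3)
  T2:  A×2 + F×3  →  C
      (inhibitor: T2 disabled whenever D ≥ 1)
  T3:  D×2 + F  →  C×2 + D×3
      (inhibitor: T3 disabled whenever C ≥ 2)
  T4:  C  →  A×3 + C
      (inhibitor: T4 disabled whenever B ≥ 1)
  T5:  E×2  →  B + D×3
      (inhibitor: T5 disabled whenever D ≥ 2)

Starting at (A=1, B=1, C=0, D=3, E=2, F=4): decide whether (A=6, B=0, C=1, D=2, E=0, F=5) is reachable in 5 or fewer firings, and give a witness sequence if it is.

YES — reachable via ⟨T1, T4⟩ (2 firings)

step 1: fire T1:  (A=1, B=1, C=0, D=3, E=2, F=4) → (A=3, B=0, C=1, D=2, E=0, F=5)
step 2: fire T4:  (A=3, B=0, C=1, D=2, E=0, F=5) → (A=6, B=0, C=1, D=2, E=0, F=5)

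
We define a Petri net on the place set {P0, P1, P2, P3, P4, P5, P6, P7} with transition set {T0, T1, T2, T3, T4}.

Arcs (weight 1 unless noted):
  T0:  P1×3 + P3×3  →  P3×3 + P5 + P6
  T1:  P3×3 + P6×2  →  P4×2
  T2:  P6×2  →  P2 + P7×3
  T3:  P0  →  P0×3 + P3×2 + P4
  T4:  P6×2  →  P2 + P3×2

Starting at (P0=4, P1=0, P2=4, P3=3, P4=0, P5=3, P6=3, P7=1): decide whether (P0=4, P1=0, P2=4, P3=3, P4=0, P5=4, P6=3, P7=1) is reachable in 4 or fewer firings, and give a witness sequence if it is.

depth 0: 1 marking
depth 1: 5 markings reached so far
depth 2: 9 markings reached so far
depth 3: 13 markings reached so far
depth 4: 17 markings reached so far
target is not among the 17 markings reachable within 4 steps

NO — not reachable within 4 firings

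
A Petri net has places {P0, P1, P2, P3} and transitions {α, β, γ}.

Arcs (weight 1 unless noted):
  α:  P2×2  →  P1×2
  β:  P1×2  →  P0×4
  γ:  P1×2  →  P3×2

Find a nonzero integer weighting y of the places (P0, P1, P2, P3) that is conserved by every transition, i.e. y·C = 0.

Incidence matrix C (rows=places, cols=transitions):
        α    β    γ
   P0   0    4    0
   P1   2   -2   -2
   P2  -2    0    0
   P3   0    0    2

Candidate y = [1, 2, 2, 2]; check y·C column-wise:
  col α: 1·0 + 2·2 + 2·-2 + 2·0 = 0
  col β: 1·4 + 2·-2 + 2·0 + 2·0 = 0
  col γ: 1·0 + 2·-2 + 2·0 + 2·2 = 0

y = (P0:1, P1:2, P2:2, P3:2)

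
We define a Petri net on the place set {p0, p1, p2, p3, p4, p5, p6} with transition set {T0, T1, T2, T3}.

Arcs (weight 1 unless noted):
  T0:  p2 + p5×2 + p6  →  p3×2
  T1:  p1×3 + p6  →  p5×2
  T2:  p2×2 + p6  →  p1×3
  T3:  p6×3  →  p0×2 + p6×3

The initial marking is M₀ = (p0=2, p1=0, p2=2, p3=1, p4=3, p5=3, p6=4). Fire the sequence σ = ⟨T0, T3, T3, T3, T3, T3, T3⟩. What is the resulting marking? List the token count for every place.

(p0=14, p1=0, p2=1, p3=3, p4=3, p5=1, p6=3)

step 1: fire T0:  (p0=2, p1=0, p2=2, p3=1, p4=3, p5=3, p6=4) → (p0=2, p1=0, p2=1, p3=3, p4=3, p5=1, p6=3)
step 2: fire T3:  (p0=2, p1=0, p2=1, p3=3, p4=3, p5=1, p6=3) → (p0=4, p1=0, p2=1, p3=3, p4=3, p5=1, p6=3)
step 3: fire T3:  (p0=4, p1=0, p2=1, p3=3, p4=3, p5=1, p6=3) → (p0=6, p1=0, p2=1, p3=3, p4=3, p5=1, p6=3)
step 4: fire T3:  (p0=6, p1=0, p2=1, p3=3, p4=3, p5=1, p6=3) → (p0=8, p1=0, p2=1, p3=3, p4=3, p5=1, p6=3)
step 5: fire T3:  (p0=8, p1=0, p2=1, p3=3, p4=3, p5=1, p6=3) → (p0=10, p1=0, p2=1, p3=3, p4=3, p5=1, p6=3)
step 6: fire T3:  (p0=10, p1=0, p2=1, p3=3, p4=3, p5=1, p6=3) → (p0=12, p1=0, p2=1, p3=3, p4=3, p5=1, p6=3)
step 7: fire T3:  (p0=12, p1=0, p2=1, p3=3, p4=3, p5=1, p6=3) → (p0=14, p1=0, p2=1, p3=3, p4=3, p5=1, p6=3)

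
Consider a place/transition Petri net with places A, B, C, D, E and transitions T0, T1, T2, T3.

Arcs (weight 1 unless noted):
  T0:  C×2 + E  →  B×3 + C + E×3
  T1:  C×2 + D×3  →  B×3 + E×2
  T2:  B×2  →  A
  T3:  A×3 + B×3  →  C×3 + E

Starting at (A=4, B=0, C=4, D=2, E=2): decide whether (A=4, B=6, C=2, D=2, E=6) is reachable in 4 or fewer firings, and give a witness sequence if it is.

step 1: fire T0:  (A=4, B=0, C=4, D=2, E=2) → (A=4, B=3, C=3, D=2, E=4)
step 2: fire T0:  (A=4, B=3, C=3, D=2, E=4) → (A=4, B=6, C=2, D=2, E=6)

YES — reachable via ⟨T0, T0⟩ (2 firings)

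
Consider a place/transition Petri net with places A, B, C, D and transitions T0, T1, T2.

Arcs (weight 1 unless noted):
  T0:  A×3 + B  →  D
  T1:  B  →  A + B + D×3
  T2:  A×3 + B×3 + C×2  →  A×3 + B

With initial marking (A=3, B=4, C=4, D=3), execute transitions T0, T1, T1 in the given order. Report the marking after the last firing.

step 1: fire T0:  (A=3, B=4, C=4, D=3) → (A=0, B=3, C=4, D=4)
step 2: fire T1:  (A=0, B=3, C=4, D=4) → (A=1, B=3, C=4, D=7)
step 3: fire T1:  (A=1, B=3, C=4, D=7) → (A=2, B=3, C=4, D=10)

(A=2, B=3, C=4, D=10)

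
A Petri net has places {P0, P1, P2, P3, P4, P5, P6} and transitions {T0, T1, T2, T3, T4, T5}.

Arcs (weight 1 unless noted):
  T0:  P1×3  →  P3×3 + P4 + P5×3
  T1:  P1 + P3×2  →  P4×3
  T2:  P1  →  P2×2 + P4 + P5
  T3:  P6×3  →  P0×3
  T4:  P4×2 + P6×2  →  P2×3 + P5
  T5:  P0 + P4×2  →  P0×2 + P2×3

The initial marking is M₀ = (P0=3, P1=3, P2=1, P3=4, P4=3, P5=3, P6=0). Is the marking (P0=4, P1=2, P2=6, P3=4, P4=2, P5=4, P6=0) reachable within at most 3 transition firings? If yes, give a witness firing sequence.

step 1: fire T2:  (P0=3, P1=3, P2=1, P3=4, P4=3, P5=3, P6=0) → (P0=3, P1=2, P2=3, P3=4, P4=4, P5=4, P6=0)
step 2: fire T5:  (P0=3, P1=2, P2=3, P3=4, P4=4, P5=4, P6=0) → (P0=4, P1=2, P2=6, P3=4, P4=2, P5=4, P6=0)

YES — reachable via ⟨T2, T5⟩ (2 firings)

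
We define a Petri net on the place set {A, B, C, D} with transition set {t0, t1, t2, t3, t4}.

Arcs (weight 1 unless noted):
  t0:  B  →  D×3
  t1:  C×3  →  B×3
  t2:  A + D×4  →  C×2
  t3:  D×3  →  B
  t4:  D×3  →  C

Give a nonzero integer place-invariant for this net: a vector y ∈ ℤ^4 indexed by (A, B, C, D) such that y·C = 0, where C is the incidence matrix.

y = (A:2, B:3, C:3, D:1)

Incidence matrix C (rows=places, cols=transitions):
       t0   t1   t2   t3   t4
    A   0    0   -1    0    0
    B  -1    3    0    1    0
    C   0   -3    2    0    1
    D   3    0   -4   -3   -3

Candidate y = [2, 3, 3, 1]; check y·C column-wise:
  col t0: 2·0 + 3·-1 + 3·0 + 1·3 = 0
  col t1: 2·0 + 3·3 + 3·-3 + 1·0 = 0
  col t2: 2·-1 + 3·0 + 3·2 + 1·-4 = 0
  col t3: 2·0 + 3·1 + 3·0 + 1·-3 = 0
  col t4: 2·0 + 3·0 + 3·1 + 1·-3 = 0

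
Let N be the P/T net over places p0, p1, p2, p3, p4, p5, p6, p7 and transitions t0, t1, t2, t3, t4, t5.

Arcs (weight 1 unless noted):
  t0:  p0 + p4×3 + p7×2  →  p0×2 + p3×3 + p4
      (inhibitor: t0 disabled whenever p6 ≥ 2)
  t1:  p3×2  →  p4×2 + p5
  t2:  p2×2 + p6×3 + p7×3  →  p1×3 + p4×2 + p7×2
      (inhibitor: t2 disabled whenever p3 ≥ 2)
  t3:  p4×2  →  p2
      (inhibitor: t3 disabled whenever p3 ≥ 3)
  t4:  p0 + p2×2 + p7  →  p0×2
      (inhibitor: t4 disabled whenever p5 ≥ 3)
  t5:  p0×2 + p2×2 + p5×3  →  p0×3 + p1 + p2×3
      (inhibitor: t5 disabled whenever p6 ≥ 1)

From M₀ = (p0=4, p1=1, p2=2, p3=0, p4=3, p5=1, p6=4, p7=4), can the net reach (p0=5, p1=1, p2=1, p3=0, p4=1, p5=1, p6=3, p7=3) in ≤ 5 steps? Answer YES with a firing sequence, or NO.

NO — not reachable within 5 firings

depth 0: 1 marking
depth 1: 4 markings reached so far
depth 2: 7 markings reached so far
depth 3: 10 markings reached so far
depth 4: 12 markings reached so far
depth 5: 13 markings reached so far
target is not among the 13 markings reachable within 5 steps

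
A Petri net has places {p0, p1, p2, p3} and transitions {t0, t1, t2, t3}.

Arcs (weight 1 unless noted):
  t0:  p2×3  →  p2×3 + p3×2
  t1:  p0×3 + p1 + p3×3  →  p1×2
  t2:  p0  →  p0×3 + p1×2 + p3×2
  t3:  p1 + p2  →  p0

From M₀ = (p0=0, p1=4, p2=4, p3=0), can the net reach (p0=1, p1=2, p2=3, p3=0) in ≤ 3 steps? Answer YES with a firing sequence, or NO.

depth 0: 1 marking
depth 1: 3 markings reached so far
depth 2: 7 markings reached so far
depth 3: 14 markings reached so far
target is not among the 14 markings reachable within 3 steps

NO — not reachable within 3 firings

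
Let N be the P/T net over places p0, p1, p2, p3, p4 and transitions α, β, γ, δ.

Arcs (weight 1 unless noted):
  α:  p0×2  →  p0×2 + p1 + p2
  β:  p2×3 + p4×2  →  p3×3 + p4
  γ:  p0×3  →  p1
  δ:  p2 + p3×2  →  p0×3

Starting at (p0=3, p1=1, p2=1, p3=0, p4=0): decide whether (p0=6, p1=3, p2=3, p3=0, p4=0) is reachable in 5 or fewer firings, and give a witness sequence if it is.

depth 0: 1 marking
depth 1: 3 markings reached so far
depth 2: 5 markings reached so far
depth 3: 7 markings reached so far
depth 4: 9 markings reached so far
depth 5: 11 markings reached so far
target is not among the 11 markings reachable within 5 steps

NO — not reachable within 5 firings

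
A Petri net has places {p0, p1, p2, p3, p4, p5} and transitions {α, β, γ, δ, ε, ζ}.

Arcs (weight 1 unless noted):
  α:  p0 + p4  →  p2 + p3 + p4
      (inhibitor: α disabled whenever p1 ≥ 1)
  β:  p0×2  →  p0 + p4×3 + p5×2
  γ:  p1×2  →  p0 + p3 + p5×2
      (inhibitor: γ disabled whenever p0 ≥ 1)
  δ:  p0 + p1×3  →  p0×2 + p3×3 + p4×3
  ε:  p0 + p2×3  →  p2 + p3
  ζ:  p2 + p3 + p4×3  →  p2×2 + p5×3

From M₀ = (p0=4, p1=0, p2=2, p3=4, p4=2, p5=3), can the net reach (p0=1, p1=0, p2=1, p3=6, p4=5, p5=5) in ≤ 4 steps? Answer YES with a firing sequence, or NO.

step 1: fire α:  (p0=4, p1=0, p2=2, p3=4, p4=2, p5=3) → (p0=3, p1=0, p2=3, p3=5, p4=2, p5=3)
step 2: fire β:  (p0=3, p1=0, p2=3, p3=5, p4=2, p5=3) → (p0=2, p1=0, p2=3, p3=5, p4=5, p5=5)
step 3: fire ε:  (p0=2, p1=0, p2=3, p3=5, p4=5, p5=5) → (p0=1, p1=0, p2=1, p3=6, p4=5, p5=5)

YES — reachable via ⟨α, β, ε⟩ (3 firings)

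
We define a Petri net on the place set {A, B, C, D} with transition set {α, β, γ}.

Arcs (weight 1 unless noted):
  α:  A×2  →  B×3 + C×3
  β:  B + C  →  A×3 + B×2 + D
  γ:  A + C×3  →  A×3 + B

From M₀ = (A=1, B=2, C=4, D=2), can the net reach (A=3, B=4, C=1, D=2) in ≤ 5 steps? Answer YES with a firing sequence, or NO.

depth 0: 1 marking
depth 1: 3 markings reached so far
depth 2: 7 markings reached so far
depth 3: 12 markings reached so far
depth 4: 19 markings reached so far
depth 5: 27 markings reached so far
target is not among the 27 markings reachable within 5 steps

NO — not reachable within 5 firings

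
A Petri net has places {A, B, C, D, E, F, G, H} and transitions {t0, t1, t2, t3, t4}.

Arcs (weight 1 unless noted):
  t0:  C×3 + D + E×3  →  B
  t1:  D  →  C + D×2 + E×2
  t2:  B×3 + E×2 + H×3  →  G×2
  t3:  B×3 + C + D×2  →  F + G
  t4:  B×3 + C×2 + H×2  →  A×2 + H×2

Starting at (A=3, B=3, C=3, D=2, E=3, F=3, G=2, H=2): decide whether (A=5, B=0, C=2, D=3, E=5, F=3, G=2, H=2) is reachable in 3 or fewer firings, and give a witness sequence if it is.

step 1: fire t1:  (A=3, B=3, C=3, D=2, E=3, F=3, G=2, H=2) → (A=3, B=3, C=4, D=3, E=5, F=3, G=2, H=2)
step 2: fire t4:  (A=3, B=3, C=4, D=3, E=5, F=3, G=2, H=2) → (A=5, B=0, C=2, D=3, E=5, F=3, G=2, H=2)

YES — reachable via ⟨t1, t4⟩ (2 firings)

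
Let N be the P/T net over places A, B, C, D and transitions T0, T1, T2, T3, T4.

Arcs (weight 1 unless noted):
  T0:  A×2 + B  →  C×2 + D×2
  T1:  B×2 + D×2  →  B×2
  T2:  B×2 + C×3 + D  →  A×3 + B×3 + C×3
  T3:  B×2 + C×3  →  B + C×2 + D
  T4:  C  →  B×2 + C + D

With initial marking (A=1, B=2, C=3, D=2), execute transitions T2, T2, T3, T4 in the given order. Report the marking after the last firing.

(A=7, B=5, C=2, D=2)

step 1: fire T2:  (A=1, B=2, C=3, D=2) → (A=4, B=3, C=3, D=1)
step 2: fire T2:  (A=4, B=3, C=3, D=1) → (A=7, B=4, C=3, D=0)
step 3: fire T3:  (A=7, B=4, C=3, D=0) → (A=7, B=3, C=2, D=1)
step 4: fire T4:  (A=7, B=3, C=2, D=1) → (A=7, B=5, C=2, D=2)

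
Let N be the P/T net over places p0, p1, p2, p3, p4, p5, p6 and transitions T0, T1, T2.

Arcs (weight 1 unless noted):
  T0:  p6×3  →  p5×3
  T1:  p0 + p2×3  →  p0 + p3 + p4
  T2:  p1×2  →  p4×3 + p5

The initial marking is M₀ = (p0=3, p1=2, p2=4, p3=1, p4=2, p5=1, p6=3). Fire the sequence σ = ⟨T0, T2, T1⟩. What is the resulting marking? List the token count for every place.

(p0=3, p1=0, p2=1, p3=2, p4=6, p5=5, p6=0)

step 1: fire T0:  (p0=3, p1=2, p2=4, p3=1, p4=2, p5=1, p6=3) → (p0=3, p1=2, p2=4, p3=1, p4=2, p5=4, p6=0)
step 2: fire T2:  (p0=3, p1=2, p2=4, p3=1, p4=2, p5=4, p6=0) → (p0=3, p1=0, p2=4, p3=1, p4=5, p5=5, p6=0)
step 3: fire T1:  (p0=3, p1=0, p2=4, p3=1, p4=5, p5=5, p6=0) → (p0=3, p1=0, p2=1, p3=2, p4=6, p5=5, p6=0)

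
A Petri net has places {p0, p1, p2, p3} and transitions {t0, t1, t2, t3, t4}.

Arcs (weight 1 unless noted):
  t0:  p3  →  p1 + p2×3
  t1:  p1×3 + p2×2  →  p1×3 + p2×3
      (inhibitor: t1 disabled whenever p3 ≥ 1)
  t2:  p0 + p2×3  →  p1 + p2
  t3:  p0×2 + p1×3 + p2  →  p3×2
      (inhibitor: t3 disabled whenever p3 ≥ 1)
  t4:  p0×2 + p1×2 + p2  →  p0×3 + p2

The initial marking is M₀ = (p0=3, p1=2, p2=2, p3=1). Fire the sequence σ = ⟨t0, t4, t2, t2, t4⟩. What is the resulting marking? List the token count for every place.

(p0=3, p1=1, p2=1, p3=0)

step 1: fire t0:  (p0=3, p1=2, p2=2, p3=1) → (p0=3, p1=3, p2=5, p3=0)
step 2: fire t4:  (p0=3, p1=3, p2=5, p3=0) → (p0=4, p1=1, p2=5, p3=0)
step 3: fire t2:  (p0=4, p1=1, p2=5, p3=0) → (p0=3, p1=2, p2=3, p3=0)
step 4: fire t2:  (p0=3, p1=2, p2=3, p3=0) → (p0=2, p1=3, p2=1, p3=0)
step 5: fire t4:  (p0=2, p1=3, p2=1, p3=0) → (p0=3, p1=1, p2=1, p3=0)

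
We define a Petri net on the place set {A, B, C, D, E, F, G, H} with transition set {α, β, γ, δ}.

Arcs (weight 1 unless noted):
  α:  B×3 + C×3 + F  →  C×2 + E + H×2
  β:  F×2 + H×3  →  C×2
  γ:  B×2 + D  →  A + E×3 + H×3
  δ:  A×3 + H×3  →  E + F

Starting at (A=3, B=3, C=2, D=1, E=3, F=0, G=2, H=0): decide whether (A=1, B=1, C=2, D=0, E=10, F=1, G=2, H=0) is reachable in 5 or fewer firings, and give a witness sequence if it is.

depth 0: 1 marking
depth 1: 2 markings reached so far
depth 2: 3 markings reached so far
depth 3: 3 markings reached so far
(frontier empty at depth 3; search complete)
target is not among the 3 markings reachable within 5 steps

NO — not reachable within 5 firings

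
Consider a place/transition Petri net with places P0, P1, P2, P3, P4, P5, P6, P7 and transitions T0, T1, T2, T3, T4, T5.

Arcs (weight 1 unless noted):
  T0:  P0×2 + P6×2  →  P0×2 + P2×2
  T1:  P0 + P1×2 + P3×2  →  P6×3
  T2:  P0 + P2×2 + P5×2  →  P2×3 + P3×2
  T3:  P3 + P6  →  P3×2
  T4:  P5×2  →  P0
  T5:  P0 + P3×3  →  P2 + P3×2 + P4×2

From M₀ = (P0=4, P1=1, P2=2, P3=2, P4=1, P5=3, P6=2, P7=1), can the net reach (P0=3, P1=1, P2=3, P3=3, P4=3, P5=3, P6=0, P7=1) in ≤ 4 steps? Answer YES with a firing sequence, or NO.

YES — reachable via ⟨T3, T3, T5⟩ (3 firings)

step 1: fire T3:  (P0=4, P1=1, P2=2, P3=2, P4=1, P5=3, P6=2, P7=1) → (P0=4, P1=1, P2=2, P3=3, P4=1, P5=3, P6=1, P7=1)
step 2: fire T3:  (P0=4, P1=1, P2=2, P3=3, P4=1, P5=3, P6=1, P7=1) → (P0=4, P1=1, P2=2, P3=4, P4=1, P5=3, P6=0, P7=1)
step 3: fire T5:  (P0=4, P1=1, P2=2, P3=4, P4=1, P5=3, P6=0, P7=1) → (P0=3, P1=1, P2=3, P3=3, P4=3, P5=3, P6=0, P7=1)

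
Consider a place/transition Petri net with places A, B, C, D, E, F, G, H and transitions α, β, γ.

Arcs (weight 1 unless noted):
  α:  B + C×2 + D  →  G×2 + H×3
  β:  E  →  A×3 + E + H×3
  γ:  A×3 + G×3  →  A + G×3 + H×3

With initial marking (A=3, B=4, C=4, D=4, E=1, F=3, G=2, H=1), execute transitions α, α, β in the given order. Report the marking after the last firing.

(A=6, B=2, C=0, D=2, E=1, F=3, G=6, H=10)

step 1: fire α:  (A=3, B=4, C=4, D=4, E=1, F=3, G=2, H=1) → (A=3, B=3, C=2, D=3, E=1, F=3, G=4, H=4)
step 2: fire α:  (A=3, B=3, C=2, D=3, E=1, F=3, G=4, H=4) → (A=3, B=2, C=0, D=2, E=1, F=3, G=6, H=7)
step 3: fire β:  (A=3, B=2, C=0, D=2, E=1, F=3, G=6, H=7) → (A=6, B=2, C=0, D=2, E=1, F=3, G=6, H=10)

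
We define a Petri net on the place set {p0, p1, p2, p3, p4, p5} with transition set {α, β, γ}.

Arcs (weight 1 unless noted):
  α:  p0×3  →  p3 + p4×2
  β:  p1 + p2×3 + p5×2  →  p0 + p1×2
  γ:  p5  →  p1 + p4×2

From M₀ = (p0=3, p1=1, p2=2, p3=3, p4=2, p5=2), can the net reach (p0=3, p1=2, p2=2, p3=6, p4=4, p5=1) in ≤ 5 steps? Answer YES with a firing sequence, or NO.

depth 0: 1 marking
depth 1: 3 markings reached so far
depth 2: 5 markings reached so far
depth 3: 6 markings reached so far
depth 4: 6 markings reached so far
(frontier empty at depth 4; search complete)
target is not among the 6 markings reachable within 5 steps

NO — not reachable within 5 firings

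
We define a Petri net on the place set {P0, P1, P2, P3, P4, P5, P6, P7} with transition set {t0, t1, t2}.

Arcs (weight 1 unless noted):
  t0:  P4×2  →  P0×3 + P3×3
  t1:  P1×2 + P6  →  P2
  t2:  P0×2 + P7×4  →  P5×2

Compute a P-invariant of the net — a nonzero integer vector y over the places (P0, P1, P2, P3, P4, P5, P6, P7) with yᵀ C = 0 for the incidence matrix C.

Incidence matrix C (rows=places, cols=transitions):
       t0   t1   t2
   P0   3    0   -2
   P1   0   -2    0
   P2   0    1    0
   P3   3    0    0
   P4  -2    0    0
   P5   0    0    2
   P6   0   -1    0
   P7   0    0   -4

Candidate y = [0, 1, 2, 0, 0, 0, 0, 0]; check y·C column-wise:
  col t0: 0·3 + 1·0 + 2·0 + 0·3 + 0·-2 = 0
  col t1: 1·-2 + 2·1 + 0·-1 = 0
  col t2: 0·-2 + 1·0 + 2·0 + 0·2 + 0·-4 = 0

y = (P0:0, P1:1, P2:2, P3:0, P4:0, P5:0, P6:0, P7:0)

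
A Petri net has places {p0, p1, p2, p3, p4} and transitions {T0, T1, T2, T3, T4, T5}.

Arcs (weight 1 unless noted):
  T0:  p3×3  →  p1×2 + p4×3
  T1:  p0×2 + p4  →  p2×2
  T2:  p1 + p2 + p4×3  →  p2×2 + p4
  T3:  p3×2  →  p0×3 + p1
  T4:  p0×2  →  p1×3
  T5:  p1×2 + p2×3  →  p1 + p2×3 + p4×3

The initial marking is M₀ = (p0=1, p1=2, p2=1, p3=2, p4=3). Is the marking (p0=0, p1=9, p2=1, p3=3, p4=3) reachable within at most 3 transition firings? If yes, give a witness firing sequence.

NO — not reachable within 3 firings

depth 0: 1 marking
depth 1: 3 markings reached so far
depth 2: 6 markings reached so far
depth 3: 12 markings reached so far
target is not among the 12 markings reachable within 3 steps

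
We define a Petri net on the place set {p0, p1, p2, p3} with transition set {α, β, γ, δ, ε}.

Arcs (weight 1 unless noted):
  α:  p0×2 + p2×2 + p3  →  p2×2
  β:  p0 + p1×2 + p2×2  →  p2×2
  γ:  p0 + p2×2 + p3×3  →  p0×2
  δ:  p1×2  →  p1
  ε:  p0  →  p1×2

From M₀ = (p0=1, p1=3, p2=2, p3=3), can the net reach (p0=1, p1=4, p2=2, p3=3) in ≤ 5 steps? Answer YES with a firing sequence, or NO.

depth 0: 1 marking
depth 1: 5 markings reached so far
depth 2: 10 markings reached so far
depth 3: 14 markings reached so far
depth 4: 17 markings reached so far
depth 5: 19 markings reached so far
target is not among the 19 markings reachable within 5 steps

NO — not reachable within 5 firings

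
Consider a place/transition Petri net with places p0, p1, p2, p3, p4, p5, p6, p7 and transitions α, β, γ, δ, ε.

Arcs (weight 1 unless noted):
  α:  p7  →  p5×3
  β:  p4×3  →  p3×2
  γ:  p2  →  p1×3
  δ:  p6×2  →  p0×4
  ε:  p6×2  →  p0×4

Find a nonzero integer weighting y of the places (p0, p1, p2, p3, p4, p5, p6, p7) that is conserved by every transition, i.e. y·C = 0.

Incidence matrix C (rows=places, cols=transitions):
        α    β    γ    δ    ε
   p0   0    0    0    4    4
   p1   0    0    3    0    0
   p2   0    0   -1    0    0
   p3   0    2    0    0    0
   p4   0   -3    0    0    0
   p5   3    0    0    0    0
   p6   0    0    0   -2   -2
   p7  -1    0    0    0    0

Candidate y = [0, 1, 3, 0, 0, 0, 0, 0]; check y·C column-wise:
  col α: 1·0 + 3·0 + 0·3 + 0·-1 = 0
  col β: 1·0 + 3·0 + 0·2 + 0·-3 = 0
  col γ: 1·3 + 3·-1 = 0
  col δ: 0·4 + 1·0 + 3·0 + 0·-2 = 0
  col ε: 0·4 + 1·0 + 3·0 + 0·-2 = 0

y = (p0:0, p1:1, p2:3, p3:0, p4:0, p5:0, p6:0, p7:0)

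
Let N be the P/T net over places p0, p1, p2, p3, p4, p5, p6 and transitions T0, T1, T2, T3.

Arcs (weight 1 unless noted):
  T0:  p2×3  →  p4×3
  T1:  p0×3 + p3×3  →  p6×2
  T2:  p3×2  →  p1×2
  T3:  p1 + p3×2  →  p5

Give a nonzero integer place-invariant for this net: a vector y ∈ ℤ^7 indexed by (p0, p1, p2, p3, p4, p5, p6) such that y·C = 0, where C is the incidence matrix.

y = (p0:0, p1:0, p2:1, p3:0, p4:1, p5:0, p6:0)

Incidence matrix C (rows=places, cols=transitions):
       T0   T1   T2   T3
   p0   0   -3    0    0
   p1   0    0    2   -1
   p2  -3    0    0    0
   p3   0   -3   -2   -2
   p4   3    0    0    0
   p5   0    0    0    1
   p6   0    2    0    0

Candidate y = [0, 0, 1, 0, 1, 0, 0]; check y·C column-wise:
  col T0: 1·-3 + 1·3 = 0
  col T1: 0·-3 + 1·0 + 0·-3 + 1·0 + 0·2 = 0
  col T2: 0·2 + 1·0 + 0·-2 + 1·0 = 0
  col T3: 0·-1 + 1·0 + 0·-2 + 1·0 + 0·1 = 0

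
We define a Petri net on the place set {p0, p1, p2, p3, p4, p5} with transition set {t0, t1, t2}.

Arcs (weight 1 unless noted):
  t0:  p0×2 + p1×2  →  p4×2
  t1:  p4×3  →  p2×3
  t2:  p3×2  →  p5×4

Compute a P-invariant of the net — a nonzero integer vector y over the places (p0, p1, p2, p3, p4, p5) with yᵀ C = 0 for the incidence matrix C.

y = (p0:1, p1:-1, p2:0, p3:0, p4:0, p5:0)

Incidence matrix C (rows=places, cols=transitions):
       t0   t1   t2
   p0  -2    0    0
   p1  -2    0    0
   p2   0    3    0
   p3   0    0   -2
   p4   2   -3    0
   p5   0    0    4

Candidate y = [1, -1, 0, 0, 0, 0]; check y·C column-wise:
  col t0: 1·-2 + -1·-2 + 0·2 = 0
  col t1: 1·0 + -1·0 + 0·3 + 0·-3 = 0
  col t2: 1·0 + -1·0 + 0·-2 + 0·4 = 0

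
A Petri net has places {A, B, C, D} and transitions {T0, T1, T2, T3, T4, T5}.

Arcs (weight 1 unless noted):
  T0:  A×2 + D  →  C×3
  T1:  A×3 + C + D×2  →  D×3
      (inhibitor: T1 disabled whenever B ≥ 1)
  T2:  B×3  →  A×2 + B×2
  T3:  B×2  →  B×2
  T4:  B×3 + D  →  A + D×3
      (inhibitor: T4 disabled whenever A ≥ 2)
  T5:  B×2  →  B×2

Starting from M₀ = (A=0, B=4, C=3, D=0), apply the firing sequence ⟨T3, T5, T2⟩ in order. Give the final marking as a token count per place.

step 1: fire T3:  (A=0, B=4, C=3, D=0) → (A=0, B=4, C=3, D=0)
step 2: fire T5:  (A=0, B=4, C=3, D=0) → (A=0, B=4, C=3, D=0)
step 3: fire T2:  (A=0, B=4, C=3, D=0) → (A=2, B=3, C=3, D=0)

(A=2, B=3, C=3, D=0)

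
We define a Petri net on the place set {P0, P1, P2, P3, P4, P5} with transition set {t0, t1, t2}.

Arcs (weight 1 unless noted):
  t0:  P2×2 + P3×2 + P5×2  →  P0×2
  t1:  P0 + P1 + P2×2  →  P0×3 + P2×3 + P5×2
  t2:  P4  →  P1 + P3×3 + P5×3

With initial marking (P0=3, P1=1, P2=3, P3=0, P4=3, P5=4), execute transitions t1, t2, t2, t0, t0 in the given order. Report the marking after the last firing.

step 1: fire t1:  (P0=3, P1=1, P2=3, P3=0, P4=3, P5=4) → (P0=5, P1=0, P2=4, P3=0, P4=3, P5=6)
step 2: fire t2:  (P0=5, P1=0, P2=4, P3=0, P4=3, P5=6) → (P0=5, P1=1, P2=4, P3=3, P4=2, P5=9)
step 3: fire t2:  (P0=5, P1=1, P2=4, P3=3, P4=2, P5=9) → (P0=5, P1=2, P2=4, P3=6, P4=1, P5=12)
step 4: fire t0:  (P0=5, P1=2, P2=4, P3=6, P4=1, P5=12) → (P0=7, P1=2, P2=2, P3=4, P4=1, P5=10)
step 5: fire t0:  (P0=7, P1=2, P2=2, P3=4, P4=1, P5=10) → (P0=9, P1=2, P2=0, P3=2, P4=1, P5=8)

(P0=9, P1=2, P2=0, P3=2, P4=1, P5=8)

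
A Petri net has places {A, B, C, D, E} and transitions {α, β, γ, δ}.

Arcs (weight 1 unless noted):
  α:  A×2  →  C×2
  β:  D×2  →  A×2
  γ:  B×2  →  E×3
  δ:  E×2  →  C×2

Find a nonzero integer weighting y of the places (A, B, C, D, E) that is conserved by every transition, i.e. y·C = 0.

Incidence matrix C (rows=places, cols=transitions):
        α    β    γ    δ
    A  -2    2    0    0
    B   0    0   -2    0
    C   2    0    0    2
    D   0   -2    0    0
    E   0    0    3   -2

Candidate y = [2, 3, 2, 2, 2]; check y·C column-wise:
  col α: 2·-2 + 3·0 + 2·2 + 2·0 + 2·0 = 0
  col β: 2·2 + 3·0 + 2·0 + 2·-2 + 2·0 = 0
  col γ: 2·0 + 3·-2 + 2·0 + 2·0 + 2·3 = 0
  col δ: 2·0 + 3·0 + 2·2 + 2·0 + 2·-2 = 0

y = (A:2, B:3, C:2, D:2, E:2)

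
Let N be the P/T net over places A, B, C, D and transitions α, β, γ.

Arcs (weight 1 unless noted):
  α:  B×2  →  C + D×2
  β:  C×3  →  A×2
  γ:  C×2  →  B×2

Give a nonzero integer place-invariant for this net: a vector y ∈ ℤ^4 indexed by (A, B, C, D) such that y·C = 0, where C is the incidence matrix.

Incidence matrix C (rows=places, cols=transitions):
        α    β    γ
    A   0    2    0
    B  -2    0    2
    C   1   -3   -2
    D   2    0    0

Candidate y = [3, 2, 2, 1]; check y·C column-wise:
  col α: 3·0 + 2·-2 + 2·1 + 1·2 = 0
  col β: 3·2 + 2·0 + 2·-3 + 1·0 = 0
  col γ: 3·0 + 2·2 + 2·-2 + 1·0 = 0

y = (A:3, B:2, C:2, D:1)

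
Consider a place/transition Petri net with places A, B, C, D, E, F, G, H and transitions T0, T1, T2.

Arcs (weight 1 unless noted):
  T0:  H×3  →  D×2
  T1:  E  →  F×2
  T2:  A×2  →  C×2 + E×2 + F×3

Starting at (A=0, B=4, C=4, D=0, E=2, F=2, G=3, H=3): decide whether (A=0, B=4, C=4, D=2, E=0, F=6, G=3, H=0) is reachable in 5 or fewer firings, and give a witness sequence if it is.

YES — reachable via ⟨T0, T1, T1⟩ (3 firings)

step 1: fire T0:  (A=0, B=4, C=4, D=0, E=2, F=2, G=3, H=3) → (A=0, B=4, C=4, D=2, E=2, F=2, G=3, H=0)
step 2: fire T1:  (A=0, B=4, C=4, D=2, E=2, F=2, G=3, H=0) → (A=0, B=4, C=4, D=2, E=1, F=4, G=3, H=0)
step 3: fire T1:  (A=0, B=4, C=4, D=2, E=1, F=4, G=3, H=0) → (A=0, B=4, C=4, D=2, E=0, F=6, G=3, H=0)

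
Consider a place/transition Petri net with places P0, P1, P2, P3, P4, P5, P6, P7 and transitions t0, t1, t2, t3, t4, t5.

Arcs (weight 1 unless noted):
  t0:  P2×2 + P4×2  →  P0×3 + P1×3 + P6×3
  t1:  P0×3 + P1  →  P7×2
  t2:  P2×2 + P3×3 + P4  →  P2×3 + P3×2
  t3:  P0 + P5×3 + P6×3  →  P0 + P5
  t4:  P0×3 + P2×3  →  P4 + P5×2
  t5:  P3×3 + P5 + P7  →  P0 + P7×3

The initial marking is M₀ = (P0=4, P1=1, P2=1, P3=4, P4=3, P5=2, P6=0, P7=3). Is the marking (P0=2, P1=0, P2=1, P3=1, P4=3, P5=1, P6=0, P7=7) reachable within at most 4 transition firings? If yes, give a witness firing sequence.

step 1: fire t1:  (P0=4, P1=1, P2=1, P3=4, P4=3, P5=2, P6=0, P7=3) → (P0=1, P1=0, P2=1, P3=4, P4=3, P5=2, P6=0, P7=5)
step 2: fire t5:  (P0=1, P1=0, P2=1, P3=4, P4=3, P5=2, P6=0, P7=5) → (P0=2, P1=0, P2=1, P3=1, P4=3, P5=1, P6=0, P7=7)

YES — reachable via ⟨t1, t5⟩ (2 firings)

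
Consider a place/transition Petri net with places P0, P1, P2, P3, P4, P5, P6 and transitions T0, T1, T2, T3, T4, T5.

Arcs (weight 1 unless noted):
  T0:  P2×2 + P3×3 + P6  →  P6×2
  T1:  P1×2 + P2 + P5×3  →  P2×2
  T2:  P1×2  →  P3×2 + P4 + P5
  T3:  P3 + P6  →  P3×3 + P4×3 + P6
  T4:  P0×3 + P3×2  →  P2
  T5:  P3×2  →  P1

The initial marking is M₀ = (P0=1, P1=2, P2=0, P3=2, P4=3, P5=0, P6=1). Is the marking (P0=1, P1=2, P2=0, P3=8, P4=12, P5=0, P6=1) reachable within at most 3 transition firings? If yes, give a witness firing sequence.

YES — reachable via ⟨T3, T3, T3⟩ (3 firings)

step 1: fire T3:  (P0=1, P1=2, P2=0, P3=2, P4=3, P5=0, P6=1) → (P0=1, P1=2, P2=0, P3=4, P4=6, P5=0, P6=1)
step 2: fire T3:  (P0=1, P1=2, P2=0, P3=4, P4=6, P5=0, P6=1) → (P0=1, P1=2, P2=0, P3=6, P4=9, P5=0, P6=1)
step 3: fire T3:  (P0=1, P1=2, P2=0, P3=6, P4=9, P5=0, P6=1) → (P0=1, P1=2, P2=0, P3=8, P4=12, P5=0, P6=1)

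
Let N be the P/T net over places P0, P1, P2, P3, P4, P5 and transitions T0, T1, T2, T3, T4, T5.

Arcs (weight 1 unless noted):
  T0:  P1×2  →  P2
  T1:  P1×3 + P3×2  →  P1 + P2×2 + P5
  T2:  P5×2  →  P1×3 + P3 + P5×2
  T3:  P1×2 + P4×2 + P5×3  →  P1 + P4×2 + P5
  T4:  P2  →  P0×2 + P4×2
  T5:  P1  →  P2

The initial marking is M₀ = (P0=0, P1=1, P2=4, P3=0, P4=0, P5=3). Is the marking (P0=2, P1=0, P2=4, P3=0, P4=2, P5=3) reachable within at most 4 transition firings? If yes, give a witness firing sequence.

YES — reachable via ⟨T4, T5⟩ (2 firings)

step 1: fire T4:  (P0=0, P1=1, P2=4, P3=0, P4=0, P5=3) → (P0=2, P1=1, P2=3, P3=0, P4=2, P5=3)
step 2: fire T5:  (P0=2, P1=1, P2=3, P3=0, P4=2, P5=3) → (P0=2, P1=0, P2=4, P3=0, P4=2, P5=3)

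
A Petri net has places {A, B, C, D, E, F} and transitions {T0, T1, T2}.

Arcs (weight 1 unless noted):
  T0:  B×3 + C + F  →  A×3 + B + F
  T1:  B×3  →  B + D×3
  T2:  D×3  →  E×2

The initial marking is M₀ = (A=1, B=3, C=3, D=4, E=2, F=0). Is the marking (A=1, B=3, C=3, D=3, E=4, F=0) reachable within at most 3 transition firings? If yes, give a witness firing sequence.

NO — not reachable within 3 firings

depth 0: 1 marking
depth 1: 3 markings reached so far
depth 2: 4 markings reached so far
depth 3: 5 markings reached so far
target is not among the 5 markings reachable within 3 steps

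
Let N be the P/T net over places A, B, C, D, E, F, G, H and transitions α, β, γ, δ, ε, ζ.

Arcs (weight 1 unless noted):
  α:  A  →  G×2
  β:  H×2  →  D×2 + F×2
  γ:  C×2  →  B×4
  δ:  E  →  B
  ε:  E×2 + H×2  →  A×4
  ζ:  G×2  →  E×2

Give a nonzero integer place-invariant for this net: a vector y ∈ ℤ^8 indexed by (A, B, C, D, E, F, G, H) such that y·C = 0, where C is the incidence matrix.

y = (A:0, B:0, C:0, D:1, E:0, F:-1, G:0, H:0)

Incidence matrix C (rows=places, cols=transitions):
        α    β    γ    δ    ε    ζ
    A  -1    0    0    0    4    0
    B   0    0    4    1    0    0
    C   0    0   -2    0    0    0
    D   0    2    0    0    0    0
    E   0    0    0   -1   -2    2
    F   0    2    0    0    0    0
    G   2    0    0    0    0   -2
    H   0   -2    0    0   -2    0

Candidate y = [0, 0, 0, 1, 0, -1, 0, 0]; check y·C column-wise:
  col α: 0·-1 + 1·0 + -1·0 + 0·2 = 0
  col β: 1·2 + -1·2 + 0·-2 = 0
  col γ: 0·4 + 0·-2 + 1·0 + -1·0 = 0
  col δ: 0·1 + 1·0 + 0·-1 + -1·0 = 0
  col ε: 0·4 + 1·0 + 0·-2 + -1·0 + 0·-2 = 0
  col ζ: 1·0 + 0·2 + -1·0 + 0·-2 = 0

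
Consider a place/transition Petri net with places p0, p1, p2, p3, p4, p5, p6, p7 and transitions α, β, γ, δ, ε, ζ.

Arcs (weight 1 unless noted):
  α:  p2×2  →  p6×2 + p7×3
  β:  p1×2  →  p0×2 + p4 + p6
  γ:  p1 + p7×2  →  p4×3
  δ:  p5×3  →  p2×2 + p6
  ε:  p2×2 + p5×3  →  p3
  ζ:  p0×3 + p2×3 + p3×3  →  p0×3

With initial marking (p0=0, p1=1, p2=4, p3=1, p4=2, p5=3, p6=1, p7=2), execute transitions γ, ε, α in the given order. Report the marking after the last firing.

(p0=0, p1=0, p2=0, p3=2, p4=5, p5=0, p6=3, p7=3)

step 1: fire γ:  (p0=0, p1=1, p2=4, p3=1, p4=2, p5=3, p6=1, p7=2) → (p0=0, p1=0, p2=4, p3=1, p4=5, p5=3, p6=1, p7=0)
step 2: fire ε:  (p0=0, p1=0, p2=4, p3=1, p4=5, p5=3, p6=1, p7=0) → (p0=0, p1=0, p2=2, p3=2, p4=5, p5=0, p6=1, p7=0)
step 3: fire α:  (p0=0, p1=0, p2=2, p3=2, p4=5, p5=0, p6=1, p7=0) → (p0=0, p1=0, p2=0, p3=2, p4=5, p5=0, p6=3, p7=3)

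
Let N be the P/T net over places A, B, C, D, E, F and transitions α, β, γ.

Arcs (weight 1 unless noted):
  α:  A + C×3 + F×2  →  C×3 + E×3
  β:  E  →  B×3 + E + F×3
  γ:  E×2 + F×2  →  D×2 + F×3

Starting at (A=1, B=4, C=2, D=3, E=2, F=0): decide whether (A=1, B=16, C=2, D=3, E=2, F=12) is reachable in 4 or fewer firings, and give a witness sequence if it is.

YES — reachable via ⟨β, β, β, β⟩ (4 firings)

step 1: fire β:  (A=1, B=4, C=2, D=3, E=2, F=0) → (A=1, B=7, C=2, D=3, E=2, F=3)
step 2: fire β:  (A=1, B=7, C=2, D=3, E=2, F=3) → (A=1, B=10, C=2, D=3, E=2, F=6)
step 3: fire β:  (A=1, B=10, C=2, D=3, E=2, F=6) → (A=1, B=13, C=2, D=3, E=2, F=9)
step 4: fire β:  (A=1, B=13, C=2, D=3, E=2, F=9) → (A=1, B=16, C=2, D=3, E=2, F=12)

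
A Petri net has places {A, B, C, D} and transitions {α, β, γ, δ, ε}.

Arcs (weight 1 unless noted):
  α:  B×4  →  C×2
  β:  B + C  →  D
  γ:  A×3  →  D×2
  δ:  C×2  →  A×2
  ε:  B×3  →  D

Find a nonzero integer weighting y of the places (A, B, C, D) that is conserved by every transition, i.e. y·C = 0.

Incidence matrix C (rows=places, cols=transitions):
        α    β    γ    δ    ε
    A   0    0   -3    2    0
    B  -4   -1    0    0   -3
    C   2   -1    0   -2    0
    D   0    1    2    0    1

Candidate y = [2, 1, 2, 3]; check y·C column-wise:
  col α: 2·0 + 1·-4 + 2·2 + 3·0 = 0
  col β: 2·0 + 1·-1 + 2·-1 + 3·1 = 0
  col γ: 2·-3 + 1·0 + 2·0 + 3·2 = 0
  col δ: 2·2 + 1·0 + 2·-2 + 3·0 = 0
  col ε: 2·0 + 1·-3 + 2·0 + 3·1 = 0

y = (A:2, B:1, C:2, D:3)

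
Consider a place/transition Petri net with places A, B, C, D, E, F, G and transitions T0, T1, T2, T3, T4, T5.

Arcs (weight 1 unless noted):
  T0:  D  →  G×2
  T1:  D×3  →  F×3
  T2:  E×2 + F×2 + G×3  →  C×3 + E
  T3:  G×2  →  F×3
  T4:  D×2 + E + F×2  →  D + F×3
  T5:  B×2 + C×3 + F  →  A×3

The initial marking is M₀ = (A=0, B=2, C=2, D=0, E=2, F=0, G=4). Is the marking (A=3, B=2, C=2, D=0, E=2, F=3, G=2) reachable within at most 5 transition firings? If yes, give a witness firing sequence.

NO — not reachable within 5 firings

depth 0: 1 marking
depth 1: 2 markings reached so far
depth 2: 3 markings reached so far
depth 3: 3 markings reached so far
(frontier empty at depth 3; search complete)
target is not among the 3 markings reachable within 5 steps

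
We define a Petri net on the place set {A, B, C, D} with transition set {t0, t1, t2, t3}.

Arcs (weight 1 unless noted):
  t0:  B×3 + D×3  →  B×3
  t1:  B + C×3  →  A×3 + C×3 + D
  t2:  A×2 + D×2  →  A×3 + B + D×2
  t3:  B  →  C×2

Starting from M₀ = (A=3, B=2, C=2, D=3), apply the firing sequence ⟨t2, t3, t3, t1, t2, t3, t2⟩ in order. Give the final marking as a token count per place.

(A=9, B=1, C=8, D=4)

step 1: fire t2:  (A=3, B=2, C=2, D=3) → (A=4, B=3, C=2, D=3)
step 2: fire t3:  (A=4, B=3, C=2, D=3) → (A=4, B=2, C=4, D=3)
step 3: fire t3:  (A=4, B=2, C=4, D=3) → (A=4, B=1, C=6, D=3)
step 4: fire t1:  (A=4, B=1, C=6, D=3) → (A=7, B=0, C=6, D=4)
step 5: fire t2:  (A=7, B=0, C=6, D=4) → (A=8, B=1, C=6, D=4)
step 6: fire t3:  (A=8, B=1, C=6, D=4) → (A=8, B=0, C=8, D=4)
step 7: fire t2:  (A=8, B=0, C=8, D=4) → (A=9, B=1, C=8, D=4)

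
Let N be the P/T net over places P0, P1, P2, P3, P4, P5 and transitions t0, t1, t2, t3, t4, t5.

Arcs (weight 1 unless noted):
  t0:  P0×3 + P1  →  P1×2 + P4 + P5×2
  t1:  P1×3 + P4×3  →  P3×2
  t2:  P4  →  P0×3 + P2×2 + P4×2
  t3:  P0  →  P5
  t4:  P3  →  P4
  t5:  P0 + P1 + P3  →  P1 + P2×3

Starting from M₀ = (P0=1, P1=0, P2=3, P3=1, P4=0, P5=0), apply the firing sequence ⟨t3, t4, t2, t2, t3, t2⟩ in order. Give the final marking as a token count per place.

(P0=8, P1=0, P2=9, P3=0, P4=4, P5=2)

step 1: fire t3:  (P0=1, P1=0, P2=3, P3=1, P4=0, P5=0) → (P0=0, P1=0, P2=3, P3=1, P4=0, P5=1)
step 2: fire t4:  (P0=0, P1=0, P2=3, P3=1, P4=0, P5=1) → (P0=0, P1=0, P2=3, P3=0, P4=1, P5=1)
step 3: fire t2:  (P0=0, P1=0, P2=3, P3=0, P4=1, P5=1) → (P0=3, P1=0, P2=5, P3=0, P4=2, P5=1)
step 4: fire t2:  (P0=3, P1=0, P2=5, P3=0, P4=2, P5=1) → (P0=6, P1=0, P2=7, P3=0, P4=3, P5=1)
step 5: fire t3:  (P0=6, P1=0, P2=7, P3=0, P4=3, P5=1) → (P0=5, P1=0, P2=7, P3=0, P4=3, P5=2)
step 6: fire t2:  (P0=5, P1=0, P2=7, P3=0, P4=3, P5=2) → (P0=8, P1=0, P2=9, P3=0, P4=4, P5=2)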